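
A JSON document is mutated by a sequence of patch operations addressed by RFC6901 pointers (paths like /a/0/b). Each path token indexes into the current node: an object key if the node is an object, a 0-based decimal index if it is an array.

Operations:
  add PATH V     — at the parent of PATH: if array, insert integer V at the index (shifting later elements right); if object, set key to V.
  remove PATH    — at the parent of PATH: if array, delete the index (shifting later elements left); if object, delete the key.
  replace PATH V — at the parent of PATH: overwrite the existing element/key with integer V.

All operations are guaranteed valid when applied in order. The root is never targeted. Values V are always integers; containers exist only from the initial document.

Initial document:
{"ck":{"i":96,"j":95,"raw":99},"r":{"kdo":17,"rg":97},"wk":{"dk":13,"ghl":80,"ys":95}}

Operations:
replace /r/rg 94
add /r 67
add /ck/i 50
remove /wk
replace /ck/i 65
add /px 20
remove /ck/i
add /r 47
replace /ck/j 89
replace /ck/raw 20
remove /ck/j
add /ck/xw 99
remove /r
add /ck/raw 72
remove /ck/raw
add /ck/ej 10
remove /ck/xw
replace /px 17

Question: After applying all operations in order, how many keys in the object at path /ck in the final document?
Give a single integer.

Answer: 1

Derivation:
After op 1 (replace /r/rg 94): {"ck":{"i":96,"j":95,"raw":99},"r":{"kdo":17,"rg":94},"wk":{"dk":13,"ghl":80,"ys":95}}
After op 2 (add /r 67): {"ck":{"i":96,"j":95,"raw":99},"r":67,"wk":{"dk":13,"ghl":80,"ys":95}}
After op 3 (add /ck/i 50): {"ck":{"i":50,"j":95,"raw":99},"r":67,"wk":{"dk":13,"ghl":80,"ys":95}}
After op 4 (remove /wk): {"ck":{"i":50,"j":95,"raw":99},"r":67}
After op 5 (replace /ck/i 65): {"ck":{"i":65,"j":95,"raw":99},"r":67}
After op 6 (add /px 20): {"ck":{"i":65,"j":95,"raw":99},"px":20,"r":67}
After op 7 (remove /ck/i): {"ck":{"j":95,"raw":99},"px":20,"r":67}
After op 8 (add /r 47): {"ck":{"j":95,"raw":99},"px":20,"r":47}
After op 9 (replace /ck/j 89): {"ck":{"j":89,"raw":99},"px":20,"r":47}
After op 10 (replace /ck/raw 20): {"ck":{"j":89,"raw":20},"px":20,"r":47}
After op 11 (remove /ck/j): {"ck":{"raw":20},"px":20,"r":47}
After op 12 (add /ck/xw 99): {"ck":{"raw":20,"xw":99},"px":20,"r":47}
After op 13 (remove /r): {"ck":{"raw":20,"xw":99},"px":20}
After op 14 (add /ck/raw 72): {"ck":{"raw":72,"xw":99},"px":20}
After op 15 (remove /ck/raw): {"ck":{"xw":99},"px":20}
After op 16 (add /ck/ej 10): {"ck":{"ej":10,"xw":99},"px":20}
After op 17 (remove /ck/xw): {"ck":{"ej":10},"px":20}
After op 18 (replace /px 17): {"ck":{"ej":10},"px":17}
Size at path /ck: 1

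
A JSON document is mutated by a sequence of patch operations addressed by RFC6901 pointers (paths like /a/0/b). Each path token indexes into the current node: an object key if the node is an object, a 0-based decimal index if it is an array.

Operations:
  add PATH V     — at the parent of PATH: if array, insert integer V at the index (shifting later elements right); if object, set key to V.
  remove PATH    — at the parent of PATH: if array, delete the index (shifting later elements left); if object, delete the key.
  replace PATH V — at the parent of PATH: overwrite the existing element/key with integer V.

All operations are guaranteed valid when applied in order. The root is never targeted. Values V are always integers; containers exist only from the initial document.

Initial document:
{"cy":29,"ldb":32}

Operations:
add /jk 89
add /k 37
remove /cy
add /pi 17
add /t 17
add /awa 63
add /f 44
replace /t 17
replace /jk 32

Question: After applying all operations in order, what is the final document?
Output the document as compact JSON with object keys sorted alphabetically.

Answer: {"awa":63,"f":44,"jk":32,"k":37,"ldb":32,"pi":17,"t":17}

Derivation:
After op 1 (add /jk 89): {"cy":29,"jk":89,"ldb":32}
After op 2 (add /k 37): {"cy":29,"jk":89,"k":37,"ldb":32}
After op 3 (remove /cy): {"jk":89,"k":37,"ldb":32}
After op 4 (add /pi 17): {"jk":89,"k":37,"ldb":32,"pi":17}
After op 5 (add /t 17): {"jk":89,"k":37,"ldb":32,"pi":17,"t":17}
After op 6 (add /awa 63): {"awa":63,"jk":89,"k":37,"ldb":32,"pi":17,"t":17}
After op 7 (add /f 44): {"awa":63,"f":44,"jk":89,"k":37,"ldb":32,"pi":17,"t":17}
After op 8 (replace /t 17): {"awa":63,"f":44,"jk":89,"k":37,"ldb":32,"pi":17,"t":17}
After op 9 (replace /jk 32): {"awa":63,"f":44,"jk":32,"k":37,"ldb":32,"pi":17,"t":17}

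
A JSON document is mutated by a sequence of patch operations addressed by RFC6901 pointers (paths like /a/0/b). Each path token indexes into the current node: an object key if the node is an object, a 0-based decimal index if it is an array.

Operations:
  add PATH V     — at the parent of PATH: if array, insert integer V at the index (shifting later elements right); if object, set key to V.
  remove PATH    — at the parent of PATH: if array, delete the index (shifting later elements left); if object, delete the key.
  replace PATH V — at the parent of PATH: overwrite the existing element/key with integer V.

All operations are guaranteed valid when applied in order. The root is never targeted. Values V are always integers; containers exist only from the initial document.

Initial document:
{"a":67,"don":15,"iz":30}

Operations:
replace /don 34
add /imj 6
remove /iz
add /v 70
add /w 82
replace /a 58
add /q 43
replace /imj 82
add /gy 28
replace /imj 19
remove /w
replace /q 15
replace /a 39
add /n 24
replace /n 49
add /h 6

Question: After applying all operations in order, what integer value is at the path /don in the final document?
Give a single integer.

After op 1 (replace /don 34): {"a":67,"don":34,"iz":30}
After op 2 (add /imj 6): {"a":67,"don":34,"imj":6,"iz":30}
After op 3 (remove /iz): {"a":67,"don":34,"imj":6}
After op 4 (add /v 70): {"a":67,"don":34,"imj":6,"v":70}
After op 5 (add /w 82): {"a":67,"don":34,"imj":6,"v":70,"w":82}
After op 6 (replace /a 58): {"a":58,"don":34,"imj":6,"v":70,"w":82}
After op 7 (add /q 43): {"a":58,"don":34,"imj":6,"q":43,"v":70,"w":82}
After op 8 (replace /imj 82): {"a":58,"don":34,"imj":82,"q":43,"v":70,"w":82}
After op 9 (add /gy 28): {"a":58,"don":34,"gy":28,"imj":82,"q":43,"v":70,"w":82}
After op 10 (replace /imj 19): {"a":58,"don":34,"gy":28,"imj":19,"q":43,"v":70,"w":82}
After op 11 (remove /w): {"a":58,"don":34,"gy":28,"imj":19,"q":43,"v":70}
After op 12 (replace /q 15): {"a":58,"don":34,"gy":28,"imj":19,"q":15,"v":70}
After op 13 (replace /a 39): {"a":39,"don":34,"gy":28,"imj":19,"q":15,"v":70}
After op 14 (add /n 24): {"a":39,"don":34,"gy":28,"imj":19,"n":24,"q":15,"v":70}
After op 15 (replace /n 49): {"a":39,"don":34,"gy":28,"imj":19,"n":49,"q":15,"v":70}
After op 16 (add /h 6): {"a":39,"don":34,"gy":28,"h":6,"imj":19,"n":49,"q":15,"v":70}
Value at /don: 34

Answer: 34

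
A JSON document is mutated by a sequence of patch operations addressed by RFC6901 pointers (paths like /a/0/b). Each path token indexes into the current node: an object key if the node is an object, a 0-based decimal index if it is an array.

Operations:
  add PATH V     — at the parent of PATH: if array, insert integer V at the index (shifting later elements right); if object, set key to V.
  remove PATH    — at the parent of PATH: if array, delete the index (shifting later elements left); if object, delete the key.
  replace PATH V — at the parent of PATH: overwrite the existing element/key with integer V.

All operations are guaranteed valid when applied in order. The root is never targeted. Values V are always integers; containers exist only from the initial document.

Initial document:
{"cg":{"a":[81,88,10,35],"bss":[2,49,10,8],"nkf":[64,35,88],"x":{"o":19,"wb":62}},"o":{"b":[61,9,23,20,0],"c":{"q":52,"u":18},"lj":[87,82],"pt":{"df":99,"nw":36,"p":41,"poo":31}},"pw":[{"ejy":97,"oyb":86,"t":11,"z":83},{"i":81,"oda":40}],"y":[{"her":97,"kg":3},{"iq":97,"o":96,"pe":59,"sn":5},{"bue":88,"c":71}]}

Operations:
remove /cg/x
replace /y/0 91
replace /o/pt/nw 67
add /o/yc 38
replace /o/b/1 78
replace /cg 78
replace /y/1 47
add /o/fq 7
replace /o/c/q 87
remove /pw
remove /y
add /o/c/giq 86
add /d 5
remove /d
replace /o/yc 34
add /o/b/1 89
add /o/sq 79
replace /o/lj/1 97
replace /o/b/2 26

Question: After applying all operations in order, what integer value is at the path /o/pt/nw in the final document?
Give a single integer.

Answer: 67

Derivation:
After op 1 (remove /cg/x): {"cg":{"a":[81,88,10,35],"bss":[2,49,10,8],"nkf":[64,35,88]},"o":{"b":[61,9,23,20,0],"c":{"q":52,"u":18},"lj":[87,82],"pt":{"df":99,"nw":36,"p":41,"poo":31}},"pw":[{"ejy":97,"oyb":86,"t":11,"z":83},{"i":81,"oda":40}],"y":[{"her":97,"kg":3},{"iq":97,"o":96,"pe":59,"sn":5},{"bue":88,"c":71}]}
After op 2 (replace /y/0 91): {"cg":{"a":[81,88,10,35],"bss":[2,49,10,8],"nkf":[64,35,88]},"o":{"b":[61,9,23,20,0],"c":{"q":52,"u":18},"lj":[87,82],"pt":{"df":99,"nw":36,"p":41,"poo":31}},"pw":[{"ejy":97,"oyb":86,"t":11,"z":83},{"i":81,"oda":40}],"y":[91,{"iq":97,"o":96,"pe":59,"sn":5},{"bue":88,"c":71}]}
After op 3 (replace /o/pt/nw 67): {"cg":{"a":[81,88,10,35],"bss":[2,49,10,8],"nkf":[64,35,88]},"o":{"b":[61,9,23,20,0],"c":{"q":52,"u":18},"lj":[87,82],"pt":{"df":99,"nw":67,"p":41,"poo":31}},"pw":[{"ejy":97,"oyb":86,"t":11,"z":83},{"i":81,"oda":40}],"y":[91,{"iq":97,"o":96,"pe":59,"sn":5},{"bue":88,"c":71}]}
After op 4 (add /o/yc 38): {"cg":{"a":[81,88,10,35],"bss":[2,49,10,8],"nkf":[64,35,88]},"o":{"b":[61,9,23,20,0],"c":{"q":52,"u":18},"lj":[87,82],"pt":{"df":99,"nw":67,"p":41,"poo":31},"yc":38},"pw":[{"ejy":97,"oyb":86,"t":11,"z":83},{"i":81,"oda":40}],"y":[91,{"iq":97,"o":96,"pe":59,"sn":5},{"bue":88,"c":71}]}
After op 5 (replace /o/b/1 78): {"cg":{"a":[81,88,10,35],"bss":[2,49,10,8],"nkf":[64,35,88]},"o":{"b":[61,78,23,20,0],"c":{"q":52,"u":18},"lj":[87,82],"pt":{"df":99,"nw":67,"p":41,"poo":31},"yc":38},"pw":[{"ejy":97,"oyb":86,"t":11,"z":83},{"i":81,"oda":40}],"y":[91,{"iq":97,"o":96,"pe":59,"sn":5},{"bue":88,"c":71}]}
After op 6 (replace /cg 78): {"cg":78,"o":{"b":[61,78,23,20,0],"c":{"q":52,"u":18},"lj":[87,82],"pt":{"df":99,"nw":67,"p":41,"poo":31},"yc":38},"pw":[{"ejy":97,"oyb":86,"t":11,"z":83},{"i":81,"oda":40}],"y":[91,{"iq":97,"o":96,"pe":59,"sn":5},{"bue":88,"c":71}]}
After op 7 (replace /y/1 47): {"cg":78,"o":{"b":[61,78,23,20,0],"c":{"q":52,"u":18},"lj":[87,82],"pt":{"df":99,"nw":67,"p":41,"poo":31},"yc":38},"pw":[{"ejy":97,"oyb":86,"t":11,"z":83},{"i":81,"oda":40}],"y":[91,47,{"bue":88,"c":71}]}
After op 8 (add /o/fq 7): {"cg":78,"o":{"b":[61,78,23,20,0],"c":{"q":52,"u":18},"fq":7,"lj":[87,82],"pt":{"df":99,"nw":67,"p":41,"poo":31},"yc":38},"pw":[{"ejy":97,"oyb":86,"t":11,"z":83},{"i":81,"oda":40}],"y":[91,47,{"bue":88,"c":71}]}
After op 9 (replace /o/c/q 87): {"cg":78,"o":{"b":[61,78,23,20,0],"c":{"q":87,"u":18},"fq":7,"lj":[87,82],"pt":{"df":99,"nw":67,"p":41,"poo":31},"yc":38},"pw":[{"ejy":97,"oyb":86,"t":11,"z":83},{"i":81,"oda":40}],"y":[91,47,{"bue":88,"c":71}]}
After op 10 (remove /pw): {"cg":78,"o":{"b":[61,78,23,20,0],"c":{"q":87,"u":18},"fq":7,"lj":[87,82],"pt":{"df":99,"nw":67,"p":41,"poo":31},"yc":38},"y":[91,47,{"bue":88,"c":71}]}
After op 11 (remove /y): {"cg":78,"o":{"b":[61,78,23,20,0],"c":{"q":87,"u":18},"fq":7,"lj":[87,82],"pt":{"df":99,"nw":67,"p":41,"poo":31},"yc":38}}
After op 12 (add /o/c/giq 86): {"cg":78,"o":{"b":[61,78,23,20,0],"c":{"giq":86,"q":87,"u":18},"fq":7,"lj":[87,82],"pt":{"df":99,"nw":67,"p":41,"poo":31},"yc":38}}
After op 13 (add /d 5): {"cg":78,"d":5,"o":{"b":[61,78,23,20,0],"c":{"giq":86,"q":87,"u":18},"fq":7,"lj":[87,82],"pt":{"df":99,"nw":67,"p":41,"poo":31},"yc":38}}
After op 14 (remove /d): {"cg":78,"o":{"b":[61,78,23,20,0],"c":{"giq":86,"q":87,"u":18},"fq":7,"lj":[87,82],"pt":{"df":99,"nw":67,"p":41,"poo":31},"yc":38}}
After op 15 (replace /o/yc 34): {"cg":78,"o":{"b":[61,78,23,20,0],"c":{"giq":86,"q":87,"u":18},"fq":7,"lj":[87,82],"pt":{"df":99,"nw":67,"p":41,"poo":31},"yc":34}}
After op 16 (add /o/b/1 89): {"cg":78,"o":{"b":[61,89,78,23,20,0],"c":{"giq":86,"q":87,"u":18},"fq":7,"lj":[87,82],"pt":{"df":99,"nw":67,"p":41,"poo":31},"yc":34}}
After op 17 (add /o/sq 79): {"cg":78,"o":{"b":[61,89,78,23,20,0],"c":{"giq":86,"q":87,"u":18},"fq":7,"lj":[87,82],"pt":{"df":99,"nw":67,"p":41,"poo":31},"sq":79,"yc":34}}
After op 18 (replace /o/lj/1 97): {"cg":78,"o":{"b":[61,89,78,23,20,0],"c":{"giq":86,"q":87,"u":18},"fq":7,"lj":[87,97],"pt":{"df":99,"nw":67,"p":41,"poo":31},"sq":79,"yc":34}}
After op 19 (replace /o/b/2 26): {"cg":78,"o":{"b":[61,89,26,23,20,0],"c":{"giq":86,"q":87,"u":18},"fq":7,"lj":[87,97],"pt":{"df":99,"nw":67,"p":41,"poo":31},"sq":79,"yc":34}}
Value at /o/pt/nw: 67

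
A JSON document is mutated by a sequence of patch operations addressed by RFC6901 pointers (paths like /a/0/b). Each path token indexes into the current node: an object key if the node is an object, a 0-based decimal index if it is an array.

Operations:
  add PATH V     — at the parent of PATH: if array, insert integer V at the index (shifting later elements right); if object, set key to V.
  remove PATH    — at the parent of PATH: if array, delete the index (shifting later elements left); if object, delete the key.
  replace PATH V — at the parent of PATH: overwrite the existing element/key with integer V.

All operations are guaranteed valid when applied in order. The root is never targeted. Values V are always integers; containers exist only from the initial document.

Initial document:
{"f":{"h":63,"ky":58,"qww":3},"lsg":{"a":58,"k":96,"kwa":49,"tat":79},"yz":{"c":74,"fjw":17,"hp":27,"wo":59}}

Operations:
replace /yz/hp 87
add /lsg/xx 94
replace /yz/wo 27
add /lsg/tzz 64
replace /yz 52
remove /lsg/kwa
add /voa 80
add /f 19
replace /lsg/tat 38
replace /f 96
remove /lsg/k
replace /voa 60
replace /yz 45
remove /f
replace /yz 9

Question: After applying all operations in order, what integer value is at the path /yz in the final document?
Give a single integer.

Answer: 9

Derivation:
After op 1 (replace /yz/hp 87): {"f":{"h":63,"ky":58,"qww":3},"lsg":{"a":58,"k":96,"kwa":49,"tat":79},"yz":{"c":74,"fjw":17,"hp":87,"wo":59}}
After op 2 (add /lsg/xx 94): {"f":{"h":63,"ky":58,"qww":3},"lsg":{"a":58,"k":96,"kwa":49,"tat":79,"xx":94},"yz":{"c":74,"fjw":17,"hp":87,"wo":59}}
After op 3 (replace /yz/wo 27): {"f":{"h":63,"ky":58,"qww":3},"lsg":{"a":58,"k":96,"kwa":49,"tat":79,"xx":94},"yz":{"c":74,"fjw":17,"hp":87,"wo":27}}
After op 4 (add /lsg/tzz 64): {"f":{"h":63,"ky":58,"qww":3},"lsg":{"a":58,"k":96,"kwa":49,"tat":79,"tzz":64,"xx":94},"yz":{"c":74,"fjw":17,"hp":87,"wo":27}}
After op 5 (replace /yz 52): {"f":{"h":63,"ky":58,"qww":3},"lsg":{"a":58,"k":96,"kwa":49,"tat":79,"tzz":64,"xx":94},"yz":52}
After op 6 (remove /lsg/kwa): {"f":{"h":63,"ky":58,"qww":3},"lsg":{"a":58,"k":96,"tat":79,"tzz":64,"xx":94},"yz":52}
After op 7 (add /voa 80): {"f":{"h":63,"ky":58,"qww":3},"lsg":{"a":58,"k":96,"tat":79,"tzz":64,"xx":94},"voa":80,"yz":52}
After op 8 (add /f 19): {"f":19,"lsg":{"a":58,"k":96,"tat":79,"tzz":64,"xx":94},"voa":80,"yz":52}
After op 9 (replace /lsg/tat 38): {"f":19,"lsg":{"a":58,"k":96,"tat":38,"tzz":64,"xx":94},"voa":80,"yz":52}
After op 10 (replace /f 96): {"f":96,"lsg":{"a":58,"k":96,"tat":38,"tzz":64,"xx":94},"voa":80,"yz":52}
After op 11 (remove /lsg/k): {"f":96,"lsg":{"a":58,"tat":38,"tzz":64,"xx":94},"voa":80,"yz":52}
After op 12 (replace /voa 60): {"f":96,"lsg":{"a":58,"tat":38,"tzz":64,"xx":94},"voa":60,"yz":52}
After op 13 (replace /yz 45): {"f":96,"lsg":{"a":58,"tat":38,"tzz":64,"xx":94},"voa":60,"yz":45}
After op 14 (remove /f): {"lsg":{"a":58,"tat":38,"tzz":64,"xx":94},"voa":60,"yz":45}
After op 15 (replace /yz 9): {"lsg":{"a":58,"tat":38,"tzz":64,"xx":94},"voa":60,"yz":9}
Value at /yz: 9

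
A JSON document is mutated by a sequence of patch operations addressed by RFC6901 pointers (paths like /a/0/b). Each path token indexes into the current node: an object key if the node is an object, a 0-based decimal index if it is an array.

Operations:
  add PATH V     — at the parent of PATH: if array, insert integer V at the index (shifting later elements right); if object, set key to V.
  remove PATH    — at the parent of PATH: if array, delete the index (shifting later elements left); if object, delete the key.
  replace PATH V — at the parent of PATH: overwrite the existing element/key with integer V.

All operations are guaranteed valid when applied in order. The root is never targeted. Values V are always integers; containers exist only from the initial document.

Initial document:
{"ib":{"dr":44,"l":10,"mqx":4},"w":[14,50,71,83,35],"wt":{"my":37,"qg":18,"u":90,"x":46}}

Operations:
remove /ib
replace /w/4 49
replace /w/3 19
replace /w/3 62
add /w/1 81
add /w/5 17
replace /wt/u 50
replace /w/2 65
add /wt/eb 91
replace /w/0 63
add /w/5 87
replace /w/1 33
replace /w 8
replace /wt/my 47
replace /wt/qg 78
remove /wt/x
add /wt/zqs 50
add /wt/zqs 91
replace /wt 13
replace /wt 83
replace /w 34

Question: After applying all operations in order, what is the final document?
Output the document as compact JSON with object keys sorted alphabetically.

After op 1 (remove /ib): {"w":[14,50,71,83,35],"wt":{"my":37,"qg":18,"u":90,"x":46}}
After op 2 (replace /w/4 49): {"w":[14,50,71,83,49],"wt":{"my":37,"qg":18,"u":90,"x":46}}
After op 3 (replace /w/3 19): {"w":[14,50,71,19,49],"wt":{"my":37,"qg":18,"u":90,"x":46}}
After op 4 (replace /w/3 62): {"w":[14,50,71,62,49],"wt":{"my":37,"qg":18,"u":90,"x":46}}
After op 5 (add /w/1 81): {"w":[14,81,50,71,62,49],"wt":{"my":37,"qg":18,"u":90,"x":46}}
After op 6 (add /w/5 17): {"w":[14,81,50,71,62,17,49],"wt":{"my":37,"qg":18,"u":90,"x":46}}
After op 7 (replace /wt/u 50): {"w":[14,81,50,71,62,17,49],"wt":{"my":37,"qg":18,"u":50,"x":46}}
After op 8 (replace /w/2 65): {"w":[14,81,65,71,62,17,49],"wt":{"my":37,"qg":18,"u":50,"x":46}}
After op 9 (add /wt/eb 91): {"w":[14,81,65,71,62,17,49],"wt":{"eb":91,"my":37,"qg":18,"u":50,"x":46}}
After op 10 (replace /w/0 63): {"w":[63,81,65,71,62,17,49],"wt":{"eb":91,"my":37,"qg":18,"u":50,"x":46}}
After op 11 (add /w/5 87): {"w":[63,81,65,71,62,87,17,49],"wt":{"eb":91,"my":37,"qg":18,"u":50,"x":46}}
After op 12 (replace /w/1 33): {"w":[63,33,65,71,62,87,17,49],"wt":{"eb":91,"my":37,"qg":18,"u":50,"x":46}}
After op 13 (replace /w 8): {"w":8,"wt":{"eb":91,"my":37,"qg":18,"u":50,"x":46}}
After op 14 (replace /wt/my 47): {"w":8,"wt":{"eb":91,"my":47,"qg":18,"u":50,"x":46}}
After op 15 (replace /wt/qg 78): {"w":8,"wt":{"eb":91,"my":47,"qg":78,"u":50,"x":46}}
After op 16 (remove /wt/x): {"w":8,"wt":{"eb":91,"my":47,"qg":78,"u":50}}
After op 17 (add /wt/zqs 50): {"w":8,"wt":{"eb":91,"my":47,"qg":78,"u":50,"zqs":50}}
After op 18 (add /wt/zqs 91): {"w":8,"wt":{"eb":91,"my":47,"qg":78,"u":50,"zqs":91}}
After op 19 (replace /wt 13): {"w":8,"wt":13}
After op 20 (replace /wt 83): {"w":8,"wt":83}
After op 21 (replace /w 34): {"w":34,"wt":83}

Answer: {"w":34,"wt":83}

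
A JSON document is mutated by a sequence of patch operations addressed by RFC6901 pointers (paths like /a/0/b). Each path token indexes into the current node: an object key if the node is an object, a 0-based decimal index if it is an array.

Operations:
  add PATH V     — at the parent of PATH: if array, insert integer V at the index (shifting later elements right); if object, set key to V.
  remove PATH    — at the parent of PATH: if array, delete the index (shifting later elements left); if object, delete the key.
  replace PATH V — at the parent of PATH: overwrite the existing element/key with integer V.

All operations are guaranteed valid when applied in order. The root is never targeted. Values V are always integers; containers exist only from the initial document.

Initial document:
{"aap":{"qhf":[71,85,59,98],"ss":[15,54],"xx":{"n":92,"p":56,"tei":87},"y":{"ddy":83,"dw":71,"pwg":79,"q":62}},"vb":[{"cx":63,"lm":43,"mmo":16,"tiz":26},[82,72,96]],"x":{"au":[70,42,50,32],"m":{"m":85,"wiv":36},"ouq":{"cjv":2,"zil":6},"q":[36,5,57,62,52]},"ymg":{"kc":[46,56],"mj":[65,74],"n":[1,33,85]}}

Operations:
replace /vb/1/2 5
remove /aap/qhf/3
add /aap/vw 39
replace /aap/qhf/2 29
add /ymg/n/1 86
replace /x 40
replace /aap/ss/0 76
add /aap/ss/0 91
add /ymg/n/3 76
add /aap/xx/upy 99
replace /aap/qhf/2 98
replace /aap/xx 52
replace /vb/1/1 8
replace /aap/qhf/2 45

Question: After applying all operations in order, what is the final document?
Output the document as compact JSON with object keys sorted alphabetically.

Answer: {"aap":{"qhf":[71,85,45],"ss":[91,76,54],"vw":39,"xx":52,"y":{"ddy":83,"dw":71,"pwg":79,"q":62}},"vb":[{"cx":63,"lm":43,"mmo":16,"tiz":26},[82,8,5]],"x":40,"ymg":{"kc":[46,56],"mj":[65,74],"n":[1,86,33,76,85]}}

Derivation:
After op 1 (replace /vb/1/2 5): {"aap":{"qhf":[71,85,59,98],"ss":[15,54],"xx":{"n":92,"p":56,"tei":87},"y":{"ddy":83,"dw":71,"pwg":79,"q":62}},"vb":[{"cx":63,"lm":43,"mmo":16,"tiz":26},[82,72,5]],"x":{"au":[70,42,50,32],"m":{"m":85,"wiv":36},"ouq":{"cjv":2,"zil":6},"q":[36,5,57,62,52]},"ymg":{"kc":[46,56],"mj":[65,74],"n":[1,33,85]}}
After op 2 (remove /aap/qhf/3): {"aap":{"qhf":[71,85,59],"ss":[15,54],"xx":{"n":92,"p":56,"tei":87},"y":{"ddy":83,"dw":71,"pwg":79,"q":62}},"vb":[{"cx":63,"lm":43,"mmo":16,"tiz":26},[82,72,5]],"x":{"au":[70,42,50,32],"m":{"m":85,"wiv":36},"ouq":{"cjv":2,"zil":6},"q":[36,5,57,62,52]},"ymg":{"kc":[46,56],"mj":[65,74],"n":[1,33,85]}}
After op 3 (add /aap/vw 39): {"aap":{"qhf":[71,85,59],"ss":[15,54],"vw":39,"xx":{"n":92,"p":56,"tei":87},"y":{"ddy":83,"dw":71,"pwg":79,"q":62}},"vb":[{"cx":63,"lm":43,"mmo":16,"tiz":26},[82,72,5]],"x":{"au":[70,42,50,32],"m":{"m":85,"wiv":36},"ouq":{"cjv":2,"zil":6},"q":[36,5,57,62,52]},"ymg":{"kc":[46,56],"mj":[65,74],"n":[1,33,85]}}
After op 4 (replace /aap/qhf/2 29): {"aap":{"qhf":[71,85,29],"ss":[15,54],"vw":39,"xx":{"n":92,"p":56,"tei":87},"y":{"ddy":83,"dw":71,"pwg":79,"q":62}},"vb":[{"cx":63,"lm":43,"mmo":16,"tiz":26},[82,72,5]],"x":{"au":[70,42,50,32],"m":{"m":85,"wiv":36},"ouq":{"cjv":2,"zil":6},"q":[36,5,57,62,52]},"ymg":{"kc":[46,56],"mj":[65,74],"n":[1,33,85]}}
After op 5 (add /ymg/n/1 86): {"aap":{"qhf":[71,85,29],"ss":[15,54],"vw":39,"xx":{"n":92,"p":56,"tei":87},"y":{"ddy":83,"dw":71,"pwg":79,"q":62}},"vb":[{"cx":63,"lm":43,"mmo":16,"tiz":26},[82,72,5]],"x":{"au":[70,42,50,32],"m":{"m":85,"wiv":36},"ouq":{"cjv":2,"zil":6},"q":[36,5,57,62,52]},"ymg":{"kc":[46,56],"mj":[65,74],"n":[1,86,33,85]}}
After op 6 (replace /x 40): {"aap":{"qhf":[71,85,29],"ss":[15,54],"vw":39,"xx":{"n":92,"p":56,"tei":87},"y":{"ddy":83,"dw":71,"pwg":79,"q":62}},"vb":[{"cx":63,"lm":43,"mmo":16,"tiz":26},[82,72,5]],"x":40,"ymg":{"kc":[46,56],"mj":[65,74],"n":[1,86,33,85]}}
After op 7 (replace /aap/ss/0 76): {"aap":{"qhf":[71,85,29],"ss":[76,54],"vw":39,"xx":{"n":92,"p":56,"tei":87},"y":{"ddy":83,"dw":71,"pwg":79,"q":62}},"vb":[{"cx":63,"lm":43,"mmo":16,"tiz":26},[82,72,5]],"x":40,"ymg":{"kc":[46,56],"mj":[65,74],"n":[1,86,33,85]}}
After op 8 (add /aap/ss/0 91): {"aap":{"qhf":[71,85,29],"ss":[91,76,54],"vw":39,"xx":{"n":92,"p":56,"tei":87},"y":{"ddy":83,"dw":71,"pwg":79,"q":62}},"vb":[{"cx":63,"lm":43,"mmo":16,"tiz":26},[82,72,5]],"x":40,"ymg":{"kc":[46,56],"mj":[65,74],"n":[1,86,33,85]}}
After op 9 (add /ymg/n/3 76): {"aap":{"qhf":[71,85,29],"ss":[91,76,54],"vw":39,"xx":{"n":92,"p":56,"tei":87},"y":{"ddy":83,"dw":71,"pwg":79,"q":62}},"vb":[{"cx":63,"lm":43,"mmo":16,"tiz":26},[82,72,5]],"x":40,"ymg":{"kc":[46,56],"mj":[65,74],"n":[1,86,33,76,85]}}
After op 10 (add /aap/xx/upy 99): {"aap":{"qhf":[71,85,29],"ss":[91,76,54],"vw":39,"xx":{"n":92,"p":56,"tei":87,"upy":99},"y":{"ddy":83,"dw":71,"pwg":79,"q":62}},"vb":[{"cx":63,"lm":43,"mmo":16,"tiz":26},[82,72,5]],"x":40,"ymg":{"kc":[46,56],"mj":[65,74],"n":[1,86,33,76,85]}}
After op 11 (replace /aap/qhf/2 98): {"aap":{"qhf":[71,85,98],"ss":[91,76,54],"vw":39,"xx":{"n":92,"p":56,"tei":87,"upy":99},"y":{"ddy":83,"dw":71,"pwg":79,"q":62}},"vb":[{"cx":63,"lm":43,"mmo":16,"tiz":26},[82,72,5]],"x":40,"ymg":{"kc":[46,56],"mj":[65,74],"n":[1,86,33,76,85]}}
After op 12 (replace /aap/xx 52): {"aap":{"qhf":[71,85,98],"ss":[91,76,54],"vw":39,"xx":52,"y":{"ddy":83,"dw":71,"pwg":79,"q":62}},"vb":[{"cx":63,"lm":43,"mmo":16,"tiz":26},[82,72,5]],"x":40,"ymg":{"kc":[46,56],"mj":[65,74],"n":[1,86,33,76,85]}}
After op 13 (replace /vb/1/1 8): {"aap":{"qhf":[71,85,98],"ss":[91,76,54],"vw":39,"xx":52,"y":{"ddy":83,"dw":71,"pwg":79,"q":62}},"vb":[{"cx":63,"lm":43,"mmo":16,"tiz":26},[82,8,5]],"x":40,"ymg":{"kc":[46,56],"mj":[65,74],"n":[1,86,33,76,85]}}
After op 14 (replace /aap/qhf/2 45): {"aap":{"qhf":[71,85,45],"ss":[91,76,54],"vw":39,"xx":52,"y":{"ddy":83,"dw":71,"pwg":79,"q":62}},"vb":[{"cx":63,"lm":43,"mmo":16,"tiz":26},[82,8,5]],"x":40,"ymg":{"kc":[46,56],"mj":[65,74],"n":[1,86,33,76,85]}}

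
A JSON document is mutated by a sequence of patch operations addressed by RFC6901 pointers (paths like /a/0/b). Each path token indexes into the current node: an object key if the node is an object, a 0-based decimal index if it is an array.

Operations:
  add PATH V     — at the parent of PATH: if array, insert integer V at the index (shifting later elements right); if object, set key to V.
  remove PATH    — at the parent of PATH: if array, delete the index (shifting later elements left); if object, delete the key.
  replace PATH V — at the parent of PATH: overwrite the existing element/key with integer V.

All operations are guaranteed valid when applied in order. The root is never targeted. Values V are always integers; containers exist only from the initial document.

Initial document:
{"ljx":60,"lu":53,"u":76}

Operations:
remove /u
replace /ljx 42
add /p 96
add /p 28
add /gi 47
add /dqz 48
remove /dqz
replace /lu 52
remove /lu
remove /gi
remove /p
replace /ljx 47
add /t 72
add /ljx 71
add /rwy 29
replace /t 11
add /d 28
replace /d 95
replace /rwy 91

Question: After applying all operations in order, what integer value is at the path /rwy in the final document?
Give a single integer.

After op 1 (remove /u): {"ljx":60,"lu":53}
After op 2 (replace /ljx 42): {"ljx":42,"lu":53}
After op 3 (add /p 96): {"ljx":42,"lu":53,"p":96}
After op 4 (add /p 28): {"ljx":42,"lu":53,"p":28}
After op 5 (add /gi 47): {"gi":47,"ljx":42,"lu":53,"p":28}
After op 6 (add /dqz 48): {"dqz":48,"gi":47,"ljx":42,"lu":53,"p":28}
After op 7 (remove /dqz): {"gi":47,"ljx":42,"lu":53,"p":28}
After op 8 (replace /lu 52): {"gi":47,"ljx":42,"lu":52,"p":28}
After op 9 (remove /lu): {"gi":47,"ljx":42,"p":28}
After op 10 (remove /gi): {"ljx":42,"p":28}
After op 11 (remove /p): {"ljx":42}
After op 12 (replace /ljx 47): {"ljx":47}
After op 13 (add /t 72): {"ljx":47,"t":72}
After op 14 (add /ljx 71): {"ljx":71,"t":72}
After op 15 (add /rwy 29): {"ljx":71,"rwy":29,"t":72}
After op 16 (replace /t 11): {"ljx":71,"rwy":29,"t":11}
After op 17 (add /d 28): {"d":28,"ljx":71,"rwy":29,"t":11}
After op 18 (replace /d 95): {"d":95,"ljx":71,"rwy":29,"t":11}
After op 19 (replace /rwy 91): {"d":95,"ljx":71,"rwy":91,"t":11}
Value at /rwy: 91

Answer: 91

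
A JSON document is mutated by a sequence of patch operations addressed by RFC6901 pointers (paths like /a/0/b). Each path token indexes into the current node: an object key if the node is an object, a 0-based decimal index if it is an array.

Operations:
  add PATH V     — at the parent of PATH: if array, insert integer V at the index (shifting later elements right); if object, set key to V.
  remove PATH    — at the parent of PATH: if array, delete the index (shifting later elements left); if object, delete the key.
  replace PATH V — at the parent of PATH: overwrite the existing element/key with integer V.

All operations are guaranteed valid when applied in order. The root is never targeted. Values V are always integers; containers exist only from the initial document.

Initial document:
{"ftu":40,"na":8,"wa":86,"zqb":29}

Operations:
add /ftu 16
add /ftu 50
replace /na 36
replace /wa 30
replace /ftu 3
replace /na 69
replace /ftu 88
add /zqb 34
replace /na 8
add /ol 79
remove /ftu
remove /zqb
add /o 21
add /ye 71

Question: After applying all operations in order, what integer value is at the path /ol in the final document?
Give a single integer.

After op 1 (add /ftu 16): {"ftu":16,"na":8,"wa":86,"zqb":29}
After op 2 (add /ftu 50): {"ftu":50,"na":8,"wa":86,"zqb":29}
After op 3 (replace /na 36): {"ftu":50,"na":36,"wa":86,"zqb":29}
After op 4 (replace /wa 30): {"ftu":50,"na":36,"wa":30,"zqb":29}
After op 5 (replace /ftu 3): {"ftu":3,"na":36,"wa":30,"zqb":29}
After op 6 (replace /na 69): {"ftu":3,"na":69,"wa":30,"zqb":29}
After op 7 (replace /ftu 88): {"ftu":88,"na":69,"wa":30,"zqb":29}
After op 8 (add /zqb 34): {"ftu":88,"na":69,"wa":30,"zqb":34}
After op 9 (replace /na 8): {"ftu":88,"na":8,"wa":30,"zqb":34}
After op 10 (add /ol 79): {"ftu":88,"na":8,"ol":79,"wa":30,"zqb":34}
After op 11 (remove /ftu): {"na":8,"ol":79,"wa":30,"zqb":34}
After op 12 (remove /zqb): {"na":8,"ol":79,"wa":30}
After op 13 (add /o 21): {"na":8,"o":21,"ol":79,"wa":30}
After op 14 (add /ye 71): {"na":8,"o":21,"ol":79,"wa":30,"ye":71}
Value at /ol: 79

Answer: 79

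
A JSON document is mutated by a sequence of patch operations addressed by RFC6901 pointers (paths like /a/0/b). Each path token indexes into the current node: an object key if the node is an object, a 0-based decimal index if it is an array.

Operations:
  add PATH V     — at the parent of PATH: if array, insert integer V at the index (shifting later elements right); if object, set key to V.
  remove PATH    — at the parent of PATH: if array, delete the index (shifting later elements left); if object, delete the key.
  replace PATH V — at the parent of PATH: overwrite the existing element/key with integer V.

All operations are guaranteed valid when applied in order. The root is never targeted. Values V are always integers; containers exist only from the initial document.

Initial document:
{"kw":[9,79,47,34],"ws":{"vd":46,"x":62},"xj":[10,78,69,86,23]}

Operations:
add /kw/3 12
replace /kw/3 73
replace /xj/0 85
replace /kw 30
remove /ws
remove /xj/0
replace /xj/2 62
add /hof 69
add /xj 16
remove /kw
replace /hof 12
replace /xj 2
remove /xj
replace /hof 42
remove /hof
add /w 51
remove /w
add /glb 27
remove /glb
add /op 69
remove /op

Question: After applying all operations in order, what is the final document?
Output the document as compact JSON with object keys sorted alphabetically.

After op 1 (add /kw/3 12): {"kw":[9,79,47,12,34],"ws":{"vd":46,"x":62},"xj":[10,78,69,86,23]}
After op 2 (replace /kw/3 73): {"kw":[9,79,47,73,34],"ws":{"vd":46,"x":62},"xj":[10,78,69,86,23]}
After op 3 (replace /xj/0 85): {"kw":[9,79,47,73,34],"ws":{"vd":46,"x":62},"xj":[85,78,69,86,23]}
After op 4 (replace /kw 30): {"kw":30,"ws":{"vd":46,"x":62},"xj":[85,78,69,86,23]}
After op 5 (remove /ws): {"kw":30,"xj":[85,78,69,86,23]}
After op 6 (remove /xj/0): {"kw":30,"xj":[78,69,86,23]}
After op 7 (replace /xj/2 62): {"kw":30,"xj":[78,69,62,23]}
After op 8 (add /hof 69): {"hof":69,"kw":30,"xj":[78,69,62,23]}
After op 9 (add /xj 16): {"hof":69,"kw":30,"xj":16}
After op 10 (remove /kw): {"hof":69,"xj":16}
After op 11 (replace /hof 12): {"hof":12,"xj":16}
After op 12 (replace /xj 2): {"hof":12,"xj":2}
After op 13 (remove /xj): {"hof":12}
After op 14 (replace /hof 42): {"hof":42}
After op 15 (remove /hof): {}
After op 16 (add /w 51): {"w":51}
After op 17 (remove /w): {}
After op 18 (add /glb 27): {"glb":27}
After op 19 (remove /glb): {}
After op 20 (add /op 69): {"op":69}
After op 21 (remove /op): {}

Answer: {}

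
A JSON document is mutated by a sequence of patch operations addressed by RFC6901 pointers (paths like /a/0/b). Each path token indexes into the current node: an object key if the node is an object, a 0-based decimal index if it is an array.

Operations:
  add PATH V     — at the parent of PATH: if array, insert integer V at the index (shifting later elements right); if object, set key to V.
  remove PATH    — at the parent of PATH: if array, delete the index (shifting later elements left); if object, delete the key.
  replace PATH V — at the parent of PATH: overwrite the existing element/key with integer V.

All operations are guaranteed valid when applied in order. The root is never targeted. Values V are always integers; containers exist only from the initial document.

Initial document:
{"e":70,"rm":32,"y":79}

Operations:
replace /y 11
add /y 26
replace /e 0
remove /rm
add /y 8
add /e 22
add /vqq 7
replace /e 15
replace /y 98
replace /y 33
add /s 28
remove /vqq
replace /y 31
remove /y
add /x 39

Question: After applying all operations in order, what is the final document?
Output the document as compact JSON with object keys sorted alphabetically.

After op 1 (replace /y 11): {"e":70,"rm":32,"y":11}
After op 2 (add /y 26): {"e":70,"rm":32,"y":26}
After op 3 (replace /e 0): {"e":0,"rm":32,"y":26}
After op 4 (remove /rm): {"e":0,"y":26}
After op 5 (add /y 8): {"e":0,"y":8}
After op 6 (add /e 22): {"e":22,"y":8}
After op 7 (add /vqq 7): {"e":22,"vqq":7,"y":8}
After op 8 (replace /e 15): {"e":15,"vqq":7,"y":8}
After op 9 (replace /y 98): {"e":15,"vqq":7,"y":98}
After op 10 (replace /y 33): {"e":15,"vqq":7,"y":33}
After op 11 (add /s 28): {"e":15,"s":28,"vqq":7,"y":33}
After op 12 (remove /vqq): {"e":15,"s":28,"y":33}
After op 13 (replace /y 31): {"e":15,"s":28,"y":31}
After op 14 (remove /y): {"e":15,"s":28}
After op 15 (add /x 39): {"e":15,"s":28,"x":39}

Answer: {"e":15,"s":28,"x":39}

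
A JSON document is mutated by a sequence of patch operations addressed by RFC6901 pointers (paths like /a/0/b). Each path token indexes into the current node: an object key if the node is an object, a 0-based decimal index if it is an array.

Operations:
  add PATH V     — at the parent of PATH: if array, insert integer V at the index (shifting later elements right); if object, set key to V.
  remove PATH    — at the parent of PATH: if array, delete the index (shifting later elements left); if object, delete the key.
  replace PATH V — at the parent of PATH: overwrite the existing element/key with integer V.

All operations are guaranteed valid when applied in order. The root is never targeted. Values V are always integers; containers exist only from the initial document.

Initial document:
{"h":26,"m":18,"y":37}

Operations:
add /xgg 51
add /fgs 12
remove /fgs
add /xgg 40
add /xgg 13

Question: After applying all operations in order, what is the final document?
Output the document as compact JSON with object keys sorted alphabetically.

After op 1 (add /xgg 51): {"h":26,"m":18,"xgg":51,"y":37}
After op 2 (add /fgs 12): {"fgs":12,"h":26,"m":18,"xgg":51,"y":37}
After op 3 (remove /fgs): {"h":26,"m":18,"xgg":51,"y":37}
After op 4 (add /xgg 40): {"h":26,"m":18,"xgg":40,"y":37}
After op 5 (add /xgg 13): {"h":26,"m":18,"xgg":13,"y":37}

Answer: {"h":26,"m":18,"xgg":13,"y":37}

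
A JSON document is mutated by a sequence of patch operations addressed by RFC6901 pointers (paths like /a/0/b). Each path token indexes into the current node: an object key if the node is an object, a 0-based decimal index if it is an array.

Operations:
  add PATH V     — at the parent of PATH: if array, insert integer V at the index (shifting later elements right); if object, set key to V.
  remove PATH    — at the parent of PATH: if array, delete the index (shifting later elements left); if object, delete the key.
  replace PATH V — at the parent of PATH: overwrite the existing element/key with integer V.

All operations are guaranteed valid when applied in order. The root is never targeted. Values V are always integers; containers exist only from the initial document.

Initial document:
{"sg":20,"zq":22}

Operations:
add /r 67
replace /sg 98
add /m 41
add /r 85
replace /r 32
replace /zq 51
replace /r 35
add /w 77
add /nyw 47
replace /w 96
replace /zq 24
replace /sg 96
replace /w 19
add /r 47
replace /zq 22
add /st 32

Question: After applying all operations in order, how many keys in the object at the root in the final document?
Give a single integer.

After op 1 (add /r 67): {"r":67,"sg":20,"zq":22}
After op 2 (replace /sg 98): {"r":67,"sg":98,"zq":22}
After op 3 (add /m 41): {"m":41,"r":67,"sg":98,"zq":22}
After op 4 (add /r 85): {"m":41,"r":85,"sg":98,"zq":22}
After op 5 (replace /r 32): {"m":41,"r":32,"sg":98,"zq":22}
After op 6 (replace /zq 51): {"m":41,"r":32,"sg":98,"zq":51}
After op 7 (replace /r 35): {"m":41,"r":35,"sg":98,"zq":51}
After op 8 (add /w 77): {"m":41,"r":35,"sg":98,"w":77,"zq":51}
After op 9 (add /nyw 47): {"m":41,"nyw":47,"r":35,"sg":98,"w":77,"zq":51}
After op 10 (replace /w 96): {"m":41,"nyw":47,"r":35,"sg":98,"w":96,"zq":51}
After op 11 (replace /zq 24): {"m":41,"nyw":47,"r":35,"sg":98,"w":96,"zq":24}
After op 12 (replace /sg 96): {"m":41,"nyw":47,"r":35,"sg":96,"w":96,"zq":24}
After op 13 (replace /w 19): {"m":41,"nyw":47,"r":35,"sg":96,"w":19,"zq":24}
After op 14 (add /r 47): {"m":41,"nyw":47,"r":47,"sg":96,"w":19,"zq":24}
After op 15 (replace /zq 22): {"m":41,"nyw":47,"r":47,"sg":96,"w":19,"zq":22}
After op 16 (add /st 32): {"m":41,"nyw":47,"r":47,"sg":96,"st":32,"w":19,"zq":22}
Size at the root: 7

Answer: 7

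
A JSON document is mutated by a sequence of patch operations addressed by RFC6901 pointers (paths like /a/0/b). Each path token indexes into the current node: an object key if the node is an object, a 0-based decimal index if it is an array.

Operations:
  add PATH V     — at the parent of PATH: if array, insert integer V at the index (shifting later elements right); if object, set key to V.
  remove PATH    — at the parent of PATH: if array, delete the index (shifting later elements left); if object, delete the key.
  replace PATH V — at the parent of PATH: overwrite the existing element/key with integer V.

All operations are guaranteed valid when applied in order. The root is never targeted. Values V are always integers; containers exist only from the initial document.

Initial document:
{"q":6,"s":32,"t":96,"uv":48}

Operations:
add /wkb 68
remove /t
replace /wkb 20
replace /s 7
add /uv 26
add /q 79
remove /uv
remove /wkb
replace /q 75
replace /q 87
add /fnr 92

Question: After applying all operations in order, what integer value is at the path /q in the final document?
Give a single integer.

After op 1 (add /wkb 68): {"q":6,"s":32,"t":96,"uv":48,"wkb":68}
After op 2 (remove /t): {"q":6,"s":32,"uv":48,"wkb":68}
After op 3 (replace /wkb 20): {"q":6,"s":32,"uv":48,"wkb":20}
After op 4 (replace /s 7): {"q":6,"s":7,"uv":48,"wkb":20}
After op 5 (add /uv 26): {"q":6,"s":7,"uv":26,"wkb":20}
After op 6 (add /q 79): {"q":79,"s":7,"uv":26,"wkb":20}
After op 7 (remove /uv): {"q":79,"s":7,"wkb":20}
After op 8 (remove /wkb): {"q":79,"s":7}
After op 9 (replace /q 75): {"q":75,"s":7}
After op 10 (replace /q 87): {"q":87,"s":7}
After op 11 (add /fnr 92): {"fnr":92,"q":87,"s":7}
Value at /q: 87

Answer: 87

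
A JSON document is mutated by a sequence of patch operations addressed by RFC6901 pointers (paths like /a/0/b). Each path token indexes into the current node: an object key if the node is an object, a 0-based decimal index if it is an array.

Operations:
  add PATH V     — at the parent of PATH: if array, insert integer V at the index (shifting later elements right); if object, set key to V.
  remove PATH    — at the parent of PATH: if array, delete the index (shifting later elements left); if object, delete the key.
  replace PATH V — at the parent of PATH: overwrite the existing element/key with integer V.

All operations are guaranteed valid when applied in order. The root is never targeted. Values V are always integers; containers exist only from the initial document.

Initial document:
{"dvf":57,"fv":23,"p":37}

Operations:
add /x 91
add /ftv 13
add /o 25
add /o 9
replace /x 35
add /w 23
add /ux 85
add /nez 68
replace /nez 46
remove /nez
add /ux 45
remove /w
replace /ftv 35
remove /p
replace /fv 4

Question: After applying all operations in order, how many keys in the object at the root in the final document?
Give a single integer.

Answer: 6

Derivation:
After op 1 (add /x 91): {"dvf":57,"fv":23,"p":37,"x":91}
After op 2 (add /ftv 13): {"dvf":57,"ftv":13,"fv":23,"p":37,"x":91}
After op 3 (add /o 25): {"dvf":57,"ftv":13,"fv":23,"o":25,"p":37,"x":91}
After op 4 (add /o 9): {"dvf":57,"ftv":13,"fv":23,"o":9,"p":37,"x":91}
After op 5 (replace /x 35): {"dvf":57,"ftv":13,"fv":23,"o":9,"p":37,"x":35}
After op 6 (add /w 23): {"dvf":57,"ftv":13,"fv":23,"o":9,"p":37,"w":23,"x":35}
After op 7 (add /ux 85): {"dvf":57,"ftv":13,"fv":23,"o":9,"p":37,"ux":85,"w":23,"x":35}
After op 8 (add /nez 68): {"dvf":57,"ftv":13,"fv":23,"nez":68,"o":9,"p":37,"ux":85,"w":23,"x":35}
After op 9 (replace /nez 46): {"dvf":57,"ftv":13,"fv":23,"nez":46,"o":9,"p":37,"ux":85,"w":23,"x":35}
After op 10 (remove /nez): {"dvf":57,"ftv":13,"fv":23,"o":9,"p":37,"ux":85,"w":23,"x":35}
After op 11 (add /ux 45): {"dvf":57,"ftv":13,"fv":23,"o":9,"p":37,"ux":45,"w":23,"x":35}
After op 12 (remove /w): {"dvf":57,"ftv":13,"fv":23,"o":9,"p":37,"ux":45,"x":35}
After op 13 (replace /ftv 35): {"dvf":57,"ftv":35,"fv":23,"o":9,"p":37,"ux":45,"x":35}
After op 14 (remove /p): {"dvf":57,"ftv":35,"fv":23,"o":9,"ux":45,"x":35}
After op 15 (replace /fv 4): {"dvf":57,"ftv":35,"fv":4,"o":9,"ux":45,"x":35}
Size at the root: 6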